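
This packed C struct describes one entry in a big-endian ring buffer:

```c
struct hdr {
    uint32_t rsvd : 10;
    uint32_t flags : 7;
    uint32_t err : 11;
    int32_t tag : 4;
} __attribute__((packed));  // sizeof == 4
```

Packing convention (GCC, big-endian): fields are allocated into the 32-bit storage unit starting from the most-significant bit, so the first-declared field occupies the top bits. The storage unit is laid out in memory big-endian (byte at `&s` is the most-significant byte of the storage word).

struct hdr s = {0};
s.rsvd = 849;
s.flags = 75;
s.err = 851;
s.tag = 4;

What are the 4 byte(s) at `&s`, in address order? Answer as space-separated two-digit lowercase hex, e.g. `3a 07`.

d4 65 b5 34

[22+:10] rsvd=849 & 0x3ff = 0x351; word=0xd4400000
[15+:7] flags=75 & 0x7f = 0x4b; word=0xd4658000
[4+:11] err=851 & 0x7ff = 0x353; word=0xd465b530
[0+:4] tag=4 & 0xf = 0x4; word=0xd465b534
word = 0xd465b534 → big-endian bytes:
  [0]=0xd4  [1]=0x65  [2]=0xb5  [3]=0x34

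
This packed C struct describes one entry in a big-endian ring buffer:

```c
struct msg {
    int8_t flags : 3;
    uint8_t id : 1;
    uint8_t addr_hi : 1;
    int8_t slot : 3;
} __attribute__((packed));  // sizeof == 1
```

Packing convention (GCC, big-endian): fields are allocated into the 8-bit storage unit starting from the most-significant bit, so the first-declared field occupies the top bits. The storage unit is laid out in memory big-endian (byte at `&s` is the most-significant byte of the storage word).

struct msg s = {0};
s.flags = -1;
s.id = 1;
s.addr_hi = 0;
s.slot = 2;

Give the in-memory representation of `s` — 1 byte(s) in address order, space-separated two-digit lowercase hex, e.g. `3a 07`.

flags:3 = -1 → 0x7 << 5 → word 0xe0
id:1 = 1 → 0x1 << 4 → word 0xf0
addr_hi:1 = 0 → 0x0 << 3 → word 0xf0
slot:3 = 2 → 0x2 << 0 → word 0xf2
word = 0xf2 → big-endian bytes:
  [0]=0xf2

f2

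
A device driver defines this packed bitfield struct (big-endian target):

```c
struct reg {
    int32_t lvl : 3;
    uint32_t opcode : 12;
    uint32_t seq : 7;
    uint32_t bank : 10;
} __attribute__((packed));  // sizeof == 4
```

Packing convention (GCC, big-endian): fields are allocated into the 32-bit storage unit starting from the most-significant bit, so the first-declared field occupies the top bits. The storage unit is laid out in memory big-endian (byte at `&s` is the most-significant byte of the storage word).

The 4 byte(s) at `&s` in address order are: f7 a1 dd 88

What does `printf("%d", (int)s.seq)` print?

[0]=0xf7 [1]=0xa1 [2]=0xdd [3]=0x88 (big-endian) → word 0xf7a1dd88
lvl [29+:3] = (word>>29) & 0x7 = 7
opcode [17+:12] = (word>>17) & 0xfff = 3024
seq [10+:7] = (word>>10) & 0x7f = 119  ←
bank [0+:10] = (word>>0) & 0x3ff = 392

119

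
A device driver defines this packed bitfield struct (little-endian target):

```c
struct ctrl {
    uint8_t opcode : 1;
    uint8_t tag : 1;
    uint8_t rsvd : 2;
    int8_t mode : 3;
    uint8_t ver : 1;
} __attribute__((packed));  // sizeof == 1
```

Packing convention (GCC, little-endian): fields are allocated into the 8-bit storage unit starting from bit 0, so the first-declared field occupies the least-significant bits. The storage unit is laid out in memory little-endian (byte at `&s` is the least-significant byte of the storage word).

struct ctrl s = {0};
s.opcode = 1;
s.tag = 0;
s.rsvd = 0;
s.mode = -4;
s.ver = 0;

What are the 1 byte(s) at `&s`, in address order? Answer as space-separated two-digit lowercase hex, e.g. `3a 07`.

41

[0+:1] opcode=1 & 0x1 = 0x1; word=0x01
[1+:1] tag=0 & 0x1 = 0x0; word=0x01
[2+:2] rsvd=0 & 0x3 = 0x0; word=0x01
[4+:3] mode=-4 & 0x7 = 0x4; word=0x41
[7+:1] ver=0 & 0x1 = 0x0; word=0x41
word = 0x41 → little-endian bytes:
  [0]=0x41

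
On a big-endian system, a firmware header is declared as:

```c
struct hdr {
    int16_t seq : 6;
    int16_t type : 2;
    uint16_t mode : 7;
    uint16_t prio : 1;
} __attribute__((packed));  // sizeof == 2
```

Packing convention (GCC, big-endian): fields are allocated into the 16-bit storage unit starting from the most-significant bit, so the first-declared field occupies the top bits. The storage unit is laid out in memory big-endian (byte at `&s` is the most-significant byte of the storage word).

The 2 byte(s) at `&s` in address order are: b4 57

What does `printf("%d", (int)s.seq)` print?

-19

[0]=0xb4 [1]=0x57 (big-endian) → word 0xb457
seq [10+:6] = (word>>10) & 0x3f = 45  ←
type [8+:2] = (word>>8) & 0x3 = 0
mode [1+:7] = (word>>1) & 0x7f = 43
prio [0+:1] = (word>>0) & 0x1 = 1
seq signed 6b, MSB=1: 45 - 64 = -19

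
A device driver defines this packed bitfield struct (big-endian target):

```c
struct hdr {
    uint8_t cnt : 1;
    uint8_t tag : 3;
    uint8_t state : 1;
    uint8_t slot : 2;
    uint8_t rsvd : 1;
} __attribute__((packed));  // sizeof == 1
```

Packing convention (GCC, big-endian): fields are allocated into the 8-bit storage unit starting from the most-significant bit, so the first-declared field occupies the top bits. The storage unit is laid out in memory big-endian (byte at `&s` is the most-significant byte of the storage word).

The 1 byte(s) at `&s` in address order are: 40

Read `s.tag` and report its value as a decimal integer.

4

[0]=0x40 (big-endian) → word 0x40
cnt [7+:1] = (word>>7) & 0x1 = 0
tag [4+:3] = (word>>4) & 0x7 = 4  ←
state [3+:1] = (word>>3) & 0x1 = 0
slot [1+:2] = (word>>1) & 0x3 = 0
rsvd [0+:1] = (word>>0) & 0x1 = 0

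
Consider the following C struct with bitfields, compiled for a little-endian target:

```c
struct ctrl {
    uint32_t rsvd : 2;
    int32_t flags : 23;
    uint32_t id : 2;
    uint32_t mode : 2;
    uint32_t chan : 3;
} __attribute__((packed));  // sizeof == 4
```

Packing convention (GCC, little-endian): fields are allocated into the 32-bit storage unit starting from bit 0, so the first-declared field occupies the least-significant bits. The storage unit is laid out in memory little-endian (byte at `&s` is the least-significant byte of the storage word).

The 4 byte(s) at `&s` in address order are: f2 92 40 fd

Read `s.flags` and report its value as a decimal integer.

[0]=0xf2 [1]=0x92 [2]=0x40 [3]=0xfd (little-endian) → word 0xfd4092f2
rsvd:2 @ bit 0 → (0xfd4092f2>>0)&0x3 = 0x2
flags:23 @ bit 2 → (0xfd4092f2>>2)&0x7fffff = 0x5024bc  ←
id:2 @ bit 25 → (0xfd4092f2>>25)&0x3 = 0x2
mode:2 @ bit 27 → (0xfd4092f2>>27)&0x3 = 0x3
chan:3 @ bit 29 → (0xfd4092f2>>29)&0x7 = 0x7
flags signed 23b, MSB=1: 5252284 - 8388608 = -3136324

-3136324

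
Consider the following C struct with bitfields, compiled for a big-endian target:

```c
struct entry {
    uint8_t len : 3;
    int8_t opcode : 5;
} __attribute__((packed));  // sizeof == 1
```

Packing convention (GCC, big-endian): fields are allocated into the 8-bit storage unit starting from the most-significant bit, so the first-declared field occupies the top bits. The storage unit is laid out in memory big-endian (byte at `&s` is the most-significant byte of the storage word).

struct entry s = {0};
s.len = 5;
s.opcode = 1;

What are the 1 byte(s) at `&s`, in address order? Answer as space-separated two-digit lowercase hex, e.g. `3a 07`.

a1

len (3b) val=5 bits=0x5 at bit 5: 0xa0
opcode (5b) val=1 bits=0x1 at bit 0: 0xa1
word = 0xa1 → big-endian bytes:
  [0]=0xa1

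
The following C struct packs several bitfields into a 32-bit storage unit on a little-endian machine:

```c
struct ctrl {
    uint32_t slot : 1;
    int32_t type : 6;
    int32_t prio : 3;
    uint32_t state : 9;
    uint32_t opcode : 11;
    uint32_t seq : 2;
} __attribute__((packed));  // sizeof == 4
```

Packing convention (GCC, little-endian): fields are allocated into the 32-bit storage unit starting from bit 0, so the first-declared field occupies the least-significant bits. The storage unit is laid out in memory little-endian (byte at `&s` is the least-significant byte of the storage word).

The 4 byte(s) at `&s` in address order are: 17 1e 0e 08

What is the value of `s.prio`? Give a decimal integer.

-4

[0]=0x17 [1]=0x1e [2]=0x0e [3]=0x08 (little-endian) → word 0x080e1e17
slot:1 @ bit 0 → (0x080e1e17>>0)&0x1 = 0x1
type:6 @ bit 1 → (0x080e1e17>>1)&0x3f = 0xb
prio:3 @ bit 7 → (0x080e1e17>>7)&0x7 = 0x4  ←
state:9 @ bit 10 → (0x080e1e17>>10)&0x1ff = 0x187
opcode:11 @ bit 19 → (0x080e1e17>>19)&0x7ff = 0x101
seq:2 @ bit 30 → (0x080e1e17>>30)&0x3 = 0x0
prio signed 3b, MSB=1: 4 - 8 = -4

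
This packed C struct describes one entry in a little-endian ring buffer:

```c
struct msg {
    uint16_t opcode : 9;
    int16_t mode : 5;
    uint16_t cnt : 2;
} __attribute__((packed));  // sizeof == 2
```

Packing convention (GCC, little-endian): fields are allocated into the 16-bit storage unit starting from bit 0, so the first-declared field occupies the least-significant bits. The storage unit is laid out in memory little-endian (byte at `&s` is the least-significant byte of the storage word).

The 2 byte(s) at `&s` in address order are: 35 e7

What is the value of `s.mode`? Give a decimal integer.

-13

[0]=0x35 [1]=0xe7 (little-endian) → word 0xe735
opcode [0+:9] = (word>>0) & 0x1ff = 309
mode [9+:5] = (word>>9) & 0x1f = 19  ←
cnt [14+:2] = (word>>14) & 0x3 = 3
mode signed 5b, MSB=1: 19 - 32 = -13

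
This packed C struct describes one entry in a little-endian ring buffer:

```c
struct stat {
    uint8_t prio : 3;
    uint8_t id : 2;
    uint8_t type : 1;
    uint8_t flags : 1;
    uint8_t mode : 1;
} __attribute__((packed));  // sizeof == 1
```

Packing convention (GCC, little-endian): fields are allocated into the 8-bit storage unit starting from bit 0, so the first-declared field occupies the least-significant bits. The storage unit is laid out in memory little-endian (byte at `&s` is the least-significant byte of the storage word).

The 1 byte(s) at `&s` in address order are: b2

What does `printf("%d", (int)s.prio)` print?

[0]=0xb2 (little-endian) → word 0xb2
prio:3 @ bit 0 → (0xb2>>0)&0x7 = 0x2  ←
id:2 @ bit 3 → (0xb2>>3)&0x3 = 0x2
type:1 @ bit 5 → (0xb2>>5)&0x1 = 0x1
flags:1 @ bit 6 → (0xb2>>6)&0x1 = 0x0
mode:1 @ bit 7 → (0xb2>>7)&0x1 = 0x1

2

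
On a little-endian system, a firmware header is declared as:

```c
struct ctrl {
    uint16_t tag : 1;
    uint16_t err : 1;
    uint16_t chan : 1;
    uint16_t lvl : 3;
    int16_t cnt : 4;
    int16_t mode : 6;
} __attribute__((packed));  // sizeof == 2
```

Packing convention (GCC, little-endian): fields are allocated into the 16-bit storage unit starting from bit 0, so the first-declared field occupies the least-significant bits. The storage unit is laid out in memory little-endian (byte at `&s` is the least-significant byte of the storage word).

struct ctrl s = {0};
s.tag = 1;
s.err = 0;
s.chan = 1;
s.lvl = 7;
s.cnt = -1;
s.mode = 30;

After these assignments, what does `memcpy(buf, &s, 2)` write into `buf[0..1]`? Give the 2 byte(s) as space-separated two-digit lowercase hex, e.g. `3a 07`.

[0+:1] tag=1 & 0x1 = 0x1; word=0x0001
[1+:1] err=0 & 0x1 = 0x0; word=0x0001
[2+:1] chan=1 & 0x1 = 0x1; word=0x0005
[3+:3] lvl=7 & 0x7 = 0x7; word=0x003d
[6+:4] cnt=-1 & 0xf = 0xf; word=0x03fd
[10+:6] mode=30 & 0x3f = 0x1e; word=0x7bfd
word = 0x7bfd → little-endian bytes:
  [0]=0xfd  [1]=0x7b

fd 7b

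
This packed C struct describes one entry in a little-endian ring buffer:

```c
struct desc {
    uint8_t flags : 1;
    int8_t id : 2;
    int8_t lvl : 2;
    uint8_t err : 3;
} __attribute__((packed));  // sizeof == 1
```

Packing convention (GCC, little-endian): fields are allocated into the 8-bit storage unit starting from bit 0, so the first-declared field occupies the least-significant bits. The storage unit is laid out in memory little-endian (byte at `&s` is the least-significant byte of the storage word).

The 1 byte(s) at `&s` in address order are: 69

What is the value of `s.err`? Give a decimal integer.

3

[0]=0x69 (little-endian) → word 0x69
flags [0+:1] = (word>>0) & 0x1 = 1
id [1+:2] = (word>>1) & 0x3 = 0
lvl [3+:2] = (word>>3) & 0x3 = 1
err [5+:3] = (word>>5) & 0x7 = 3  ←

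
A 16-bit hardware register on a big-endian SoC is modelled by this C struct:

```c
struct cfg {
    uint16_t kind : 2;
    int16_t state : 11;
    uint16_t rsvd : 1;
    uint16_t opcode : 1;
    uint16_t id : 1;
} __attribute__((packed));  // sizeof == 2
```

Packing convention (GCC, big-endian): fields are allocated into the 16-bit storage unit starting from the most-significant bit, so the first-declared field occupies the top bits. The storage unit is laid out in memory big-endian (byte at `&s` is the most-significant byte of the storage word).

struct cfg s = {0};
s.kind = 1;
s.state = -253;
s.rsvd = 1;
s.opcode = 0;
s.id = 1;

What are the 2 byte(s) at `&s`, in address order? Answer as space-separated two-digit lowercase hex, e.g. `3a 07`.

78 1d

kind (2b) val=1 bits=0x1 at bit 14: 0x4000
state (11b) val=-253 bits=0x703 at bit 3: 0x7818
rsvd (1b) val=1 bits=0x1 at bit 2: 0x781c
opcode (1b) val=0 bits=0x0 at bit 1: 0x781c
id (1b) val=1 bits=0x1 at bit 0: 0x781d
word = 0x781d → big-endian bytes:
  [0]=0x78  [1]=0x1d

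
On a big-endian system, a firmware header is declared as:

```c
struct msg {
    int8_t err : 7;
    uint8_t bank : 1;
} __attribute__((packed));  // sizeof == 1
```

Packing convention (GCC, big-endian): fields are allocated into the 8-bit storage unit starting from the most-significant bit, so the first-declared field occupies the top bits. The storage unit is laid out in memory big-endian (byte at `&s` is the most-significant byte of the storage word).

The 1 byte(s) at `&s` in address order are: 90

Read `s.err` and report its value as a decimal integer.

-56

[0]=0x90 (big-endian) → word 0x90
err:7 @ bit 1 → (0x90>>1)&0x7f = 0x48  ←
bank:1 @ bit 0 → (0x90>>0)&0x1 = 0x0
err signed 7b, MSB=1: 72 - 128 = -56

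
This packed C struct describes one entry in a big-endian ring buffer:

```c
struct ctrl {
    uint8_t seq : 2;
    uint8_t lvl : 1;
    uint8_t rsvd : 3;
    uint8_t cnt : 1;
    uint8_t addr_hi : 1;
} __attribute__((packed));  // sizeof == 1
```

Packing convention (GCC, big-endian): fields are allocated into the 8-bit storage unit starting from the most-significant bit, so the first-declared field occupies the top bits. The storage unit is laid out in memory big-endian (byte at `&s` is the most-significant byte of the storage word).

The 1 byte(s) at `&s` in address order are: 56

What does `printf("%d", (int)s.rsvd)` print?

5

[0]=0x56 (big-endian) → word 0x56
seq [6+:2] = (word>>6) & 0x3 = 1
lvl [5+:1] = (word>>5) & 0x1 = 0
rsvd [2+:3] = (word>>2) & 0x7 = 5  ←
cnt [1+:1] = (word>>1) & 0x1 = 1
addr_hi [0+:1] = (word>>0) & 0x1 = 0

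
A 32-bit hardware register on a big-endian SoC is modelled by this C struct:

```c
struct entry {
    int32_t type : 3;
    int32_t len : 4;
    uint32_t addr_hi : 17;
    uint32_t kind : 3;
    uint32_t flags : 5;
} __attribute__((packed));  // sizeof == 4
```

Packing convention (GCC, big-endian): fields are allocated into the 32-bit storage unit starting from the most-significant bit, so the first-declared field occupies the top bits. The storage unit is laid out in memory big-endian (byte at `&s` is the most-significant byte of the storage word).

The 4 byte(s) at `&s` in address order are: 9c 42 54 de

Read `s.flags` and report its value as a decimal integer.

30

[0]=0x9c [1]=0x42 [2]=0x54 [3]=0xde (big-endian) → word 0x9c4254de
type [29+:3] = (word>>29) & 0x7 = 4
len [25+:4] = (word>>25) & 0xf = 14
addr_hi [8+:17] = (word>>8) & 0x1ffff = 16980
kind [5+:3] = (word>>5) & 0x7 = 6
flags [0+:5] = (word>>0) & 0x1f = 30  ←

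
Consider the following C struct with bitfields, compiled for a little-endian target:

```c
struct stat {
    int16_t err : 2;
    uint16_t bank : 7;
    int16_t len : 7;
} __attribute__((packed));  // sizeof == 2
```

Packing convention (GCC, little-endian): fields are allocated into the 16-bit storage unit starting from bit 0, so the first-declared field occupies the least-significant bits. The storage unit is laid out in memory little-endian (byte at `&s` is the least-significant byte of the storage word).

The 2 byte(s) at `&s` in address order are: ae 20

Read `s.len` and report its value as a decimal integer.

16

[0]=0xae [1]=0x20 (little-endian) → word 0x20ae
err [0+:2] = (word>>0) & 0x3 = 2
bank [2+:7] = (word>>2) & 0x7f = 43
len [9+:7] = (word>>9) & 0x7f = 16  ←
len signed 7b, MSB=0: value = 16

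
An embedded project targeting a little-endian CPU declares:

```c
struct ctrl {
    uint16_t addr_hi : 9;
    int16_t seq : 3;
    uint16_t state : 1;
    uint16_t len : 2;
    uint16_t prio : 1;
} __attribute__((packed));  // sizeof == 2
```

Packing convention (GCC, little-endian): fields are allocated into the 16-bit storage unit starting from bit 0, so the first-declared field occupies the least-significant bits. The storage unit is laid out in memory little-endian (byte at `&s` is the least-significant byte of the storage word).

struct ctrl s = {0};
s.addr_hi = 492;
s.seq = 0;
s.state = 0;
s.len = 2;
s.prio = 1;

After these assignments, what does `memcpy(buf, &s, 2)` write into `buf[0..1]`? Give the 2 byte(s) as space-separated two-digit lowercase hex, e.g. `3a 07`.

ec c1

addr_hi (9b) val=492 bits=0x1ec at bit 0: 0x01ec
seq (3b) val=0 bits=0x0 at bit 9: 0x01ec
state (1b) val=0 bits=0x0 at bit 12: 0x01ec
len (2b) val=2 bits=0x2 at bit 13: 0x41ec
prio (1b) val=1 bits=0x1 at bit 15: 0xc1ec
word = 0xc1ec → little-endian bytes:
  [0]=0xec  [1]=0xc1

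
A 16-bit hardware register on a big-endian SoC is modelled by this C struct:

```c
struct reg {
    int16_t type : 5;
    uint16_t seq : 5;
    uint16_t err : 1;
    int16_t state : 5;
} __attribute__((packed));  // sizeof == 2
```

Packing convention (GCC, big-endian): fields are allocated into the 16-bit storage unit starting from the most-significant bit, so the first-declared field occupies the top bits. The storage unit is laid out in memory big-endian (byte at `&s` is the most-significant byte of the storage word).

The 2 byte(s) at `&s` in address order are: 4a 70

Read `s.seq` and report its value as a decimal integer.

[0]=0x4a [1]=0x70 (big-endian) → word 0x4a70
type [11+:5] = (word>>11) & 0x1f = 9
seq [6+:5] = (word>>6) & 0x1f = 9  ←
err [5+:1] = (word>>5) & 0x1 = 1
state [0+:5] = (word>>0) & 0x1f = 16

9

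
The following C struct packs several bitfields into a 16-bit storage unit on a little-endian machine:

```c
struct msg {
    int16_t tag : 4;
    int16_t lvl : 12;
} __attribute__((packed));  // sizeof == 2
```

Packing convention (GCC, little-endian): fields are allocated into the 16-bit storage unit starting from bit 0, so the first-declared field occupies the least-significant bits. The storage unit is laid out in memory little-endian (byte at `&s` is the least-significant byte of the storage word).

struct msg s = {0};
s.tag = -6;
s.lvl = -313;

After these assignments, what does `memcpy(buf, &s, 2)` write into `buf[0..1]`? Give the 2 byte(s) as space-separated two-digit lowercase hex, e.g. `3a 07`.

tag (4b) val=-6 bits=0xa at bit 0: 0x000a
lvl (12b) val=-313 bits=0xec7 at bit 4: 0xec7a
word = 0xec7a → little-endian bytes:
  [0]=0x7a  [1]=0xec

7a ec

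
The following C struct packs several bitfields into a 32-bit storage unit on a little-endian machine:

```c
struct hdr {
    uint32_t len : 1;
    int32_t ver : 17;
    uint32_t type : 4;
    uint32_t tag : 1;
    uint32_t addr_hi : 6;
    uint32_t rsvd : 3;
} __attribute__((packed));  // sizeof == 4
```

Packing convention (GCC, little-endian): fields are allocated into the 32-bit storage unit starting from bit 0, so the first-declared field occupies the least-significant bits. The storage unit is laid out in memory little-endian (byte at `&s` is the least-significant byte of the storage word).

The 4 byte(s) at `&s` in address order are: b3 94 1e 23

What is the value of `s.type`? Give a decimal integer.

[0]=0xb3 [1]=0x94 [2]=0x1e [3]=0x23 (little-endian) → word 0x231e94b3
len:1 @ bit 0 → (0x231e94b3>>0)&0x1 = 0x1
ver:17 @ bit 1 → (0x231e94b3>>1)&0x1ffff = 0x14a59
type:4 @ bit 18 → (0x231e94b3>>18)&0xf = 0x7  ←
tag:1 @ bit 22 → (0x231e94b3>>22)&0x1 = 0x0
addr_hi:6 @ bit 23 → (0x231e94b3>>23)&0x3f = 0x6
rsvd:3 @ bit 29 → (0x231e94b3>>29)&0x7 = 0x1

7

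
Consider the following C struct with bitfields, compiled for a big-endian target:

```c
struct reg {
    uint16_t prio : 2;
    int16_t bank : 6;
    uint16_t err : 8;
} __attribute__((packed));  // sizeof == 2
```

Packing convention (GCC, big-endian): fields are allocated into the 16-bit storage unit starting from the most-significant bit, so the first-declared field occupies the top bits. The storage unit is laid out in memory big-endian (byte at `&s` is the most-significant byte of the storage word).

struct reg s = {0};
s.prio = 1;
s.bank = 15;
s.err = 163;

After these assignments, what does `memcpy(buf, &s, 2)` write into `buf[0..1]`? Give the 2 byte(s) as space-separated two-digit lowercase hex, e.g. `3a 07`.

4f a3

[14+:2] prio=1 & 0x3 = 0x1; word=0x4000
[8+:6] bank=15 & 0x3f = 0xf; word=0x4f00
[0+:8] err=163 & 0xff = 0xa3; word=0x4fa3
word = 0x4fa3 → big-endian bytes:
  [0]=0x4f  [1]=0xa3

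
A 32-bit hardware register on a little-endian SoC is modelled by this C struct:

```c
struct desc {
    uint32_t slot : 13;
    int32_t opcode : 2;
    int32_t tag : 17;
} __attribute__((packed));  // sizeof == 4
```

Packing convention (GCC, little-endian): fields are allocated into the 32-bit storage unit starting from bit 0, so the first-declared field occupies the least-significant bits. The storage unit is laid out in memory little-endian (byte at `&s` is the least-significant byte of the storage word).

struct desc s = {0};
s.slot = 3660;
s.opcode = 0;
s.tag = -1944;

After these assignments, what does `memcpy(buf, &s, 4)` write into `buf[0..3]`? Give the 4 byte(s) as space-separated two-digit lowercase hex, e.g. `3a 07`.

slot:13 = 3660 → 0xe4c << 0 → word 0x00000e4c
opcode:2 = 0 → 0x0 << 13 → word 0x00000e4c
tag:17 = -1944 → 0x1f868 << 15 → word 0xfc340e4c
word = 0xfc340e4c → little-endian bytes:
  [0]=0x4c  [1]=0x0e  [2]=0x34  [3]=0xfc

4c 0e 34 fc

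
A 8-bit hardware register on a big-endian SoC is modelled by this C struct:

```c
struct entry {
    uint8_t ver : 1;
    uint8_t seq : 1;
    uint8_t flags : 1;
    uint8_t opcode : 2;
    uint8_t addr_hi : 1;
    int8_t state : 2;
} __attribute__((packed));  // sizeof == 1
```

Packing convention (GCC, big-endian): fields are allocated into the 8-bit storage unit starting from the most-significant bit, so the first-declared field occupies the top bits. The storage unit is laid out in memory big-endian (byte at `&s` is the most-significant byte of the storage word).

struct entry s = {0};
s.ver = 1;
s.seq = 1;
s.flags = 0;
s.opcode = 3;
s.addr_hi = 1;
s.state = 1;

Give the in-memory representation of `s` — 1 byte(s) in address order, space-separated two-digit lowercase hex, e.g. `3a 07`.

dd

[7+:1] ver=1 & 0x1 = 0x1; word=0x80
[6+:1] seq=1 & 0x1 = 0x1; word=0xc0
[5+:1] flags=0 & 0x1 = 0x0; word=0xc0
[3+:2] opcode=3 & 0x3 = 0x3; word=0xd8
[2+:1] addr_hi=1 & 0x1 = 0x1; word=0xdc
[0+:2] state=1 & 0x3 = 0x1; word=0xdd
word = 0xdd → big-endian bytes:
  [0]=0xdd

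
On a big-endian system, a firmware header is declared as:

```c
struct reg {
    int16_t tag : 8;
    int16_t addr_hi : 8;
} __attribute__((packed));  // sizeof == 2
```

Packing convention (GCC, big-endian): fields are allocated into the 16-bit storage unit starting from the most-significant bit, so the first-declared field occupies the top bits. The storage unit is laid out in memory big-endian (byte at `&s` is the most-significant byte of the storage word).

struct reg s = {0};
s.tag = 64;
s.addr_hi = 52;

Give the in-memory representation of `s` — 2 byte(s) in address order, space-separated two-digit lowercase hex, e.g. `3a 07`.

tag (8b) val=64 bits=0x40 at bit 8: 0x4000
addr_hi (8b) val=52 bits=0x34 at bit 0: 0x4034
word = 0x4034 → big-endian bytes:
  [0]=0x40  [1]=0x34

40 34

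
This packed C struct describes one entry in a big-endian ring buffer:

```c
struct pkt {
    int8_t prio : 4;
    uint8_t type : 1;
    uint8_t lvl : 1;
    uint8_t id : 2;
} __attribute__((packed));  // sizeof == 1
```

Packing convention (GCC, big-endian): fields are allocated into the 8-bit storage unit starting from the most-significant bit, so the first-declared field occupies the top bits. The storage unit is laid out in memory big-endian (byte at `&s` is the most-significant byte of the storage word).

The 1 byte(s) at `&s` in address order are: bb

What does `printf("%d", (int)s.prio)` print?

-5

[0]=0xbb (big-endian) → word 0xbb
prio [4+:4] = (word>>4) & 0xf = 11  ←
type [3+:1] = (word>>3) & 0x1 = 1
lvl [2+:1] = (word>>2) & 0x1 = 0
id [0+:2] = (word>>0) & 0x3 = 3
prio signed 4b, MSB=1: 11 - 16 = -5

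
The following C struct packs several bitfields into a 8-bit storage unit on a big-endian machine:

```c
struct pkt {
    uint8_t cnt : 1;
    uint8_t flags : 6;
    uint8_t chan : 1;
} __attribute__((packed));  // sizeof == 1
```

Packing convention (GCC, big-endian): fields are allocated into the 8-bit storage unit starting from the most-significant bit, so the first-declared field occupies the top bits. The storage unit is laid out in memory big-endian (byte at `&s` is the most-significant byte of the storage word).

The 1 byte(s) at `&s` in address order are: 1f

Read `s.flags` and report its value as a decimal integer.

[0]=0x1f (big-endian) → word 0x1f
cnt [7+:1] = (word>>7) & 0x1 = 0
flags [1+:6] = (word>>1) & 0x3f = 15  ←
chan [0+:1] = (word>>0) & 0x1 = 1

15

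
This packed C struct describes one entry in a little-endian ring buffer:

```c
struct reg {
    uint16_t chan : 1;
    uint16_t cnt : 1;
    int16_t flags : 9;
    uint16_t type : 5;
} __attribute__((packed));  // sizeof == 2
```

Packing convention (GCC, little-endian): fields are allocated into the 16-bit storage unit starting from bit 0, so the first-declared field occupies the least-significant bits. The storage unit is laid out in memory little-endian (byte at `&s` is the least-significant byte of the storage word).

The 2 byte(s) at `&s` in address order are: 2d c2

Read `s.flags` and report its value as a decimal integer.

139

[0]=0x2d [1]=0xc2 (little-endian) → word 0xc22d
chan [0+:1] = (word>>0) & 0x1 = 1
cnt [1+:1] = (word>>1) & 0x1 = 0
flags [2+:9] = (word>>2) & 0x1ff = 139  ←
type [11+:5] = (word>>11) & 0x1f = 24
flags signed 9b, MSB=0: value = 139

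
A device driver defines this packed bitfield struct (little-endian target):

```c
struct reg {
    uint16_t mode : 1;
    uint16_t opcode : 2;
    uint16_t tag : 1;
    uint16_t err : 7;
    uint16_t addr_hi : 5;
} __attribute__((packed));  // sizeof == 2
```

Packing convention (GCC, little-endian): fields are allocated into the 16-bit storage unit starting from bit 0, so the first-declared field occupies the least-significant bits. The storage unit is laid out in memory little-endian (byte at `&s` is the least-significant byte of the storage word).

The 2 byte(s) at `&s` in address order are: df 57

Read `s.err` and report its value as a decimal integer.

[0]=0xdf [1]=0x57 (little-endian) → word 0x57df
mode:1 @ bit 0 → (0x57df>>0)&0x1 = 0x1
opcode:2 @ bit 1 → (0x57df>>1)&0x3 = 0x3
tag:1 @ bit 3 → (0x57df>>3)&0x1 = 0x1
err:7 @ bit 4 → (0x57df>>4)&0x7f = 0x7d  ←
addr_hi:5 @ bit 11 → (0x57df>>11)&0x1f = 0xa

125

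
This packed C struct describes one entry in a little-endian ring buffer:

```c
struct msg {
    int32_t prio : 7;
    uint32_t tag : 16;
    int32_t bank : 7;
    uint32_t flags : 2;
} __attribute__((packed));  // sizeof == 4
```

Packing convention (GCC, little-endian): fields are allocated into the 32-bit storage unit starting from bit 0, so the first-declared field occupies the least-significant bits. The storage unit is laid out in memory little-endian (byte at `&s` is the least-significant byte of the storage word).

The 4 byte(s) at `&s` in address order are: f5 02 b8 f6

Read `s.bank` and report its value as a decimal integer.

[0]=0xf5 [1]=0x02 [2]=0xb8 [3]=0xf6 (little-endian) → word 0xf6b802f5
prio:7 @ bit 0 → (0xf6b802f5>>0)&0x7f = 0x75
tag:16 @ bit 7 → (0xf6b802f5>>7)&0xffff = 0x7005
bank:7 @ bit 23 → (0xf6b802f5>>23)&0x7f = 0x6d  ←
flags:2 @ bit 30 → (0xf6b802f5>>30)&0x3 = 0x3
bank signed 7b, MSB=1: 109 - 128 = -19

-19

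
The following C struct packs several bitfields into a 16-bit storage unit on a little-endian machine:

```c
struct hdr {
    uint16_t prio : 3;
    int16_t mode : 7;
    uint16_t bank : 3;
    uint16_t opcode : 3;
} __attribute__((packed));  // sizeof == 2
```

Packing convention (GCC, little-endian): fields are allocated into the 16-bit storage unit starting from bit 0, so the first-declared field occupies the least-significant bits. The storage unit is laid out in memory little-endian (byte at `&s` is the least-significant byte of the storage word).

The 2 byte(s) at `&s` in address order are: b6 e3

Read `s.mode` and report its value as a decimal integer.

[0]=0xb6 [1]=0xe3 (little-endian) → word 0xe3b6
prio:3 @ bit 0 → (0xe3b6>>0)&0x7 = 0x6
mode:7 @ bit 3 → (0xe3b6>>3)&0x7f = 0x76  ←
bank:3 @ bit 10 → (0xe3b6>>10)&0x7 = 0x0
opcode:3 @ bit 13 → (0xe3b6>>13)&0x7 = 0x7
mode signed 7b, MSB=1: 118 - 128 = -10

-10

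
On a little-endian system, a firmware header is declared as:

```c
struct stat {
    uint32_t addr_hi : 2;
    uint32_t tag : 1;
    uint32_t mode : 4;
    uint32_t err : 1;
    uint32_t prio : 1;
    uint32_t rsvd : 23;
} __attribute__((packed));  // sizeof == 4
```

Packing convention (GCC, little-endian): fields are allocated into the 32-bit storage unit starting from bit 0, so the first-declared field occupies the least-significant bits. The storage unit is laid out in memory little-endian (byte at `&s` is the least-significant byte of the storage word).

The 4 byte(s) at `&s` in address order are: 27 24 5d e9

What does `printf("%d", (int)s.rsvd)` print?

[0]=0x27 [1]=0x24 [2]=0x5d [3]=0xe9 (little-endian) → word 0xe95d2427
addr_hi:2 @ bit 0 → (0xe95d2427>>0)&0x3 = 0x3
tag:1 @ bit 2 → (0xe95d2427>>2)&0x1 = 0x1
mode:4 @ bit 3 → (0xe95d2427>>3)&0xf = 0x4
err:1 @ bit 7 → (0xe95d2427>>7)&0x1 = 0x0
prio:1 @ bit 8 → (0xe95d2427>>8)&0x1 = 0x0
rsvd:23 @ bit 9 → (0xe95d2427>>9)&0x7fffff = 0x74ae92  ←

7646866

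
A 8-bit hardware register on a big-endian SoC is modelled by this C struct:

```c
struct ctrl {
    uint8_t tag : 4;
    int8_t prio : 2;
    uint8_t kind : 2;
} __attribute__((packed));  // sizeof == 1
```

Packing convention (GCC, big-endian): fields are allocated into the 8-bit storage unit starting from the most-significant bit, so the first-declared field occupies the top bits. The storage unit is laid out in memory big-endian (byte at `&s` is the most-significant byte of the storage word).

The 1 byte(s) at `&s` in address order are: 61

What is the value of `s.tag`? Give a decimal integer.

6

[0]=0x61 (big-endian) → word 0x61
tag:4 @ bit 4 → (0x61>>4)&0xf = 0x6  ←
prio:2 @ bit 2 → (0x61>>2)&0x3 = 0x0
kind:2 @ bit 0 → (0x61>>0)&0x3 = 0x1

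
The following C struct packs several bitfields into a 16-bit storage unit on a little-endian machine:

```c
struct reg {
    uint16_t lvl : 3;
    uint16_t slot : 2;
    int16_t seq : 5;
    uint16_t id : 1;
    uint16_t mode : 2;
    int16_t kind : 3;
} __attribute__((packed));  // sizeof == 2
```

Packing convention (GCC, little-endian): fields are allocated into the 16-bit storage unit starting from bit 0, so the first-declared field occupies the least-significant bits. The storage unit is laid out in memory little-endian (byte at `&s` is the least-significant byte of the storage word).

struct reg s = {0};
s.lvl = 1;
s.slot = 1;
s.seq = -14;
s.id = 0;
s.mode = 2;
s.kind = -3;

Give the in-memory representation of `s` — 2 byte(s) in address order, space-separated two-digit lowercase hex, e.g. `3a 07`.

lvl:3 = 1 → 0x1 << 0 → word 0x0001
slot:2 = 1 → 0x1 << 3 → word 0x0009
seq:5 = -14 → 0x12 << 5 → word 0x0249
id:1 = 0 → 0x0 << 10 → word 0x0249
mode:2 = 2 → 0x2 << 11 → word 0x1249
kind:3 = -3 → 0x5 << 13 → word 0xb249
word = 0xb249 → little-endian bytes:
  [0]=0x49  [1]=0xb2

49 b2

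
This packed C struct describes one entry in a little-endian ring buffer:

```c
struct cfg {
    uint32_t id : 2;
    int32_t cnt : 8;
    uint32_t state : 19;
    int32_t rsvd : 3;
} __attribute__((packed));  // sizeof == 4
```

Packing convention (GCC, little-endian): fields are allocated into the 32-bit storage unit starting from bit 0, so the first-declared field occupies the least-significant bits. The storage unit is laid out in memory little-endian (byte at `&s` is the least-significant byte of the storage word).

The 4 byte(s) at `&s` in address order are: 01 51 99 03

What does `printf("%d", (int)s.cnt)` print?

64

[0]=0x01 [1]=0x51 [2]=0x99 [3]=0x03 (little-endian) → word 0x03995101
id [0+:2] = (word>>0) & 0x3 = 1
cnt [2+:8] = (word>>2) & 0xff = 64  ←
state [10+:19] = (word>>10) & 0x7ffff = 58964
rsvd [29+:3] = (word>>29) & 0x7 = 0
cnt signed 8b, MSB=0: value = 64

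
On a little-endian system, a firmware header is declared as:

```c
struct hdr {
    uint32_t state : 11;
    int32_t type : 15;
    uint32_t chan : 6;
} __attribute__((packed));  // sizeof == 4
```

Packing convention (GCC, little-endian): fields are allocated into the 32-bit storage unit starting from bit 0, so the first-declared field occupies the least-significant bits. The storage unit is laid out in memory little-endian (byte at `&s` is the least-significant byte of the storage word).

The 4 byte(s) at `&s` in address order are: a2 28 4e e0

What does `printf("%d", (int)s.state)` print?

162

[0]=0xa2 [1]=0x28 [2]=0x4e [3]=0xe0 (little-endian) → word 0xe04e28a2
state:11 @ bit 0 → (0xe04e28a2>>0)&0x7ff = 0xa2  ←
type:15 @ bit 11 → (0xe04e28a2>>11)&0x7fff = 0x9c5
chan:6 @ bit 26 → (0xe04e28a2>>26)&0x3f = 0x38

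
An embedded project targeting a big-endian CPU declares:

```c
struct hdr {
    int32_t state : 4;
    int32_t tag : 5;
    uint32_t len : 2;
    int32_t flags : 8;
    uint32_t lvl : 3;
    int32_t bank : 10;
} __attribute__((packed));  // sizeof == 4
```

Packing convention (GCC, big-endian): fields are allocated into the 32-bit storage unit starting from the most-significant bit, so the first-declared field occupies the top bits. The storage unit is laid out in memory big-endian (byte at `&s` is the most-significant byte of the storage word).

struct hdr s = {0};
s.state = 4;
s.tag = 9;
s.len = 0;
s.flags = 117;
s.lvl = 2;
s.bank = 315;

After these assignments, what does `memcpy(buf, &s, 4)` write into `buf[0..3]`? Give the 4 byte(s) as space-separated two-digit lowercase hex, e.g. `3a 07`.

state (4b) val=4 bits=0x4 at bit 28: 0x40000000
tag (5b) val=9 bits=0x9 at bit 23: 0x44800000
len (2b) val=0 bits=0x0 at bit 21: 0x44800000
flags (8b) val=117 bits=0x75 at bit 13: 0x448ea000
lvl (3b) val=2 bits=0x2 at bit 10: 0x448ea800
bank (10b) val=315 bits=0x13b at bit 0: 0x448ea93b
word = 0x448ea93b → big-endian bytes:
  [0]=0x44  [1]=0x8e  [2]=0xa9  [3]=0x3b

44 8e a9 3b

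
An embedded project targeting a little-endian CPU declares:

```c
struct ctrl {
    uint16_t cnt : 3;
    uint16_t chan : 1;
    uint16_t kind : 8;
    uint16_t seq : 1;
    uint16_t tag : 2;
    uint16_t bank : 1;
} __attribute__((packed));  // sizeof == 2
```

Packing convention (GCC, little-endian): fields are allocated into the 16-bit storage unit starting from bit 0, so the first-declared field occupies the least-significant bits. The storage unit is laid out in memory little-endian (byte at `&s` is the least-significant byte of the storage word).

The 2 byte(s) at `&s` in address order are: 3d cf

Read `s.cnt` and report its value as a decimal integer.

5

[0]=0x3d [1]=0xcf (little-endian) → word 0xcf3d
cnt [0+:3] = (word>>0) & 0x7 = 5  ←
chan [3+:1] = (word>>3) & 0x1 = 1
kind [4+:8] = (word>>4) & 0xff = 243
seq [12+:1] = (word>>12) & 0x1 = 0
tag [13+:2] = (word>>13) & 0x3 = 2
bank [15+:1] = (word>>15) & 0x1 = 1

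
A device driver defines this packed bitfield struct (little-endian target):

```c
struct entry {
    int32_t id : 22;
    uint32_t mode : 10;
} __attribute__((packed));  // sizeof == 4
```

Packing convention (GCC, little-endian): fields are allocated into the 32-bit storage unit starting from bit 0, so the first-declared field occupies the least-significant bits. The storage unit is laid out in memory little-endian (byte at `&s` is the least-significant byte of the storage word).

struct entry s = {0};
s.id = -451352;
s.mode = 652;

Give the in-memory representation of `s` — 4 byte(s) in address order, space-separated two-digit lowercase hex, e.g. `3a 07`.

id:22 = -451352 → 0x391ce8 << 0 → word 0x00391ce8
mode:10 = 652 → 0x28c << 22 → word 0xa3391ce8
word = 0xa3391ce8 → little-endian bytes:
  [0]=0xe8  [1]=0x1c  [2]=0x39  [3]=0xa3

e8 1c 39 a3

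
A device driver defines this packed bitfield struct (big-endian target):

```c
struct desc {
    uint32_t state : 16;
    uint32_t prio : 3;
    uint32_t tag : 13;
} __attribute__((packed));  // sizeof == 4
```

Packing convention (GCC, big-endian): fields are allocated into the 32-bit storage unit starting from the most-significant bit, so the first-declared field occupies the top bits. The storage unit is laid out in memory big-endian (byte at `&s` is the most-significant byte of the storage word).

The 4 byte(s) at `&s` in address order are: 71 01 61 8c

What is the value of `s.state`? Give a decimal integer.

28929

[0]=0x71 [1]=0x01 [2]=0x61 [3]=0x8c (big-endian) → word 0x7101618c
state [16+:16] = (word>>16) & 0xffff = 28929  ←
prio [13+:3] = (word>>13) & 0x7 = 3
tag [0+:13] = (word>>0) & 0x1fff = 396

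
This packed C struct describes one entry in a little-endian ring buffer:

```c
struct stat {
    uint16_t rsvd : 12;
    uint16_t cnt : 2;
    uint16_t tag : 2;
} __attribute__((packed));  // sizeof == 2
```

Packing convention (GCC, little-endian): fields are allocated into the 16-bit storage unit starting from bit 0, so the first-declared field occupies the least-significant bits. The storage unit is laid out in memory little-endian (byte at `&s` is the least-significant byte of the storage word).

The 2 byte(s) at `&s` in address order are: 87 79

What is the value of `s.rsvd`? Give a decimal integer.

2439

[0]=0x87 [1]=0x79 (little-endian) → word 0x7987
rsvd:12 @ bit 0 → (0x7987>>0)&0xfff = 0x987  ←
cnt:2 @ bit 12 → (0x7987>>12)&0x3 = 0x3
tag:2 @ bit 14 → (0x7987>>14)&0x3 = 0x1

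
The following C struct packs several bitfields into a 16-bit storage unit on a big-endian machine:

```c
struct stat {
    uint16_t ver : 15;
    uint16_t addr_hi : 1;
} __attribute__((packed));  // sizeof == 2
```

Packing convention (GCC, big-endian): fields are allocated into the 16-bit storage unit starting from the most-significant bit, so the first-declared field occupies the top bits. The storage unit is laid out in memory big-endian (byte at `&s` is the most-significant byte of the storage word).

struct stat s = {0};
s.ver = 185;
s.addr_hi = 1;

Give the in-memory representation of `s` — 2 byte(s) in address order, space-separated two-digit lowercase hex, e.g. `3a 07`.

01 73

ver:15 = 185 → 0xb9 << 1 → word 0x0172
addr_hi:1 = 1 → 0x1 << 0 → word 0x0173
word = 0x0173 → big-endian bytes:
  [0]=0x01  [1]=0x73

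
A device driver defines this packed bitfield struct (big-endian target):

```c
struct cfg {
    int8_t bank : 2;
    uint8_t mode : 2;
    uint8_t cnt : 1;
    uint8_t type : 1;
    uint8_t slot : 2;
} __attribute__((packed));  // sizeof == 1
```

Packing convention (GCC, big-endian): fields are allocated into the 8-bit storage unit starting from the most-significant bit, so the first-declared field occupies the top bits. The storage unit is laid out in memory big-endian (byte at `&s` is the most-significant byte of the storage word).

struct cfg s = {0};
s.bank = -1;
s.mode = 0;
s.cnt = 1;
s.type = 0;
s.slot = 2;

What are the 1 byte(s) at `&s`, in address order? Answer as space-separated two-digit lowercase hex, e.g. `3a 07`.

bank:2 = -1 → 0x3 << 6 → word 0xc0
mode:2 = 0 → 0x0 << 4 → word 0xc0
cnt:1 = 1 → 0x1 << 3 → word 0xc8
type:1 = 0 → 0x0 << 2 → word 0xc8
slot:2 = 2 → 0x2 << 0 → word 0xca
word = 0xca → big-endian bytes:
  [0]=0xca

ca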